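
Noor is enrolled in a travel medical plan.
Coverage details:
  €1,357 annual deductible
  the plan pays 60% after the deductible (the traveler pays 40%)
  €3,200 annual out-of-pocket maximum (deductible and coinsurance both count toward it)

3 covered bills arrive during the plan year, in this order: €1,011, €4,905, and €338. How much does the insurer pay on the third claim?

Claim 1 (€1,011): fully absorbed by the deductible. Traveler owes €1,011 (running OOP €1,011). Plan pays €1,011 − €1,011 = €0.
Claim 2 (€4,905): €346 finishes the deductible; €4,559 goes to coinsurance; traveler's 40% is €1,823.60. Cost to traveler: €2,169.60. OOP to date €3,180.60. Insurer: €4,905 − €2,169.60 = €2,735.40.
Claim 3 (€338): deductible already satisfied, so traveler's share is 40% × €338 = €135.20. OOP would hit €3,315.80 > €3,200, so the cap limits the traveler to €3,200 − €3,180.60 = €19.40. Insurer: €338 − €19.40 = €318.60.

€318.60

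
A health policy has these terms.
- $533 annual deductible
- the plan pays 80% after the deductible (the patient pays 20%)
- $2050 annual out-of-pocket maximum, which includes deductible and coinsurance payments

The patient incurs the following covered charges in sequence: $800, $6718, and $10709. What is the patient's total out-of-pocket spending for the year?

Claim 1 ($800): $533 finishes the deductible; $267 goes to coinsurance; 20% of $267 = $53.40. Cost to patient: $586.40. OOP to date $586.40.
Claim 2 ($6718): deductible already satisfied, so patient's share is 20% × $6718 = $1343.60. Patient pays $1343.60; OOP now $1930.
Claim 3 ($10709): 20% coinsurance on $10709 = $2141.80. OOP would hit $4071.80 > $2050, so the cap limits the patient to $2050 − $1930 = $120.
Total paid by the patient: $586.40 + $1343.60 + $120 = $2050.

$2050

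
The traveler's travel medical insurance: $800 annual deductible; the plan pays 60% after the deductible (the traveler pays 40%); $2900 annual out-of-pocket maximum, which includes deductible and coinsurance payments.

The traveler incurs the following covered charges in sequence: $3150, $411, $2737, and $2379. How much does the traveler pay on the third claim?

Claim 1 — $3150: $800 finishes the deductible; $2350 goes to coinsurance; coinsurance $2350 × 40% = $940. Traveler pays $1740; OOP now $1740.
Claim 2 — $411: 40% coinsurance on $411 = $164.40. Traveler pays $164.40; OOP now $1904.40.
Claim 3 — $2737: 40% coinsurance on $2737 = $1094.80. That would push OOP to $2999.20, over the $2900 cap, so traveler pays $2900 − $1904.40 = $995.60.

$995.60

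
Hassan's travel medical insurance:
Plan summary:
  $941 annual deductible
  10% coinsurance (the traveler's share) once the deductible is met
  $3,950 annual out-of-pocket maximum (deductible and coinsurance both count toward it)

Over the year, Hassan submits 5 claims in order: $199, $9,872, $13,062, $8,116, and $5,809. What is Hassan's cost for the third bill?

Claim 1 — $199: all of it applies to the deductible. Traveler owes $199 (running OOP $199).
Claim 2 — $9,872: deductible takes $742, $9,130 remains; 10% of $9,130 = $913. Traveler pays $1,655; OOP now $1,854.
Claim 3 — $13,062: deductible already satisfied, so traveler's share is 10% × $13,062 = $1,306.20. Cost to traveler: $1,306.20. OOP to date $3,160.20.

$1,306.20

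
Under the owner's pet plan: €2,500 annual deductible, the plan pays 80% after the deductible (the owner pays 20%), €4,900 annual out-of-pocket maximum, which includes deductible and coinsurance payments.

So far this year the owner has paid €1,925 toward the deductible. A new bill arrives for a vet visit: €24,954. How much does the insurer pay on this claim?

€21,979

€1,925 of the €2,500 deductible is already met, leaving €575.
After the €575 deductible portion, €24,954 − €575 = €24,379 is subject to coinsurance.
20% of €24,379 = €4,875.80 falls to the owner.
Owner responsibility before any cap: €575 + €4,875.80 = €5,450.80.
Year-to-date out-of-pocket would reach €1,925 + €5,450.80 = €7,375.80, above the €4,900 maximum, so the owner pays only €4,900 − €1,925 = €2,975.
Insurer pays the balance: €24,954 − €2,975 = €21,979.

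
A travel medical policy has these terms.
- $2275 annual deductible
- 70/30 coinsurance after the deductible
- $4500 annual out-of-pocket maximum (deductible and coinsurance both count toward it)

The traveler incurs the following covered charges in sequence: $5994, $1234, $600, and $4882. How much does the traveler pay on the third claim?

Bill 1, $5994: deductible takes $2275, $3719 remains; coinsurance $3719 × 30% = $1115.70. Traveler pays $3390.70; OOP now $3390.70.
Bill 2, $1234: deductible met; 30% of $1234 = $370.20. Cost to traveler: $370.20. OOP to date $3760.90.
Bill 3, $600: deductible met; 30% of $600 = $180. Cost to traveler: $180. OOP to date $3940.90.

$180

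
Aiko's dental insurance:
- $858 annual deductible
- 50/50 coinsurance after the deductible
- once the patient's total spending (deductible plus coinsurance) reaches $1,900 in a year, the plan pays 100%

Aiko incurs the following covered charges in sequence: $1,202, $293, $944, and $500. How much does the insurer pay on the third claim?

$472

Bill 1, $1,202: deductible takes $858, $344 remains; patient's 50% is $172. Patient owes $1,030 (running OOP $1,030). Plan pays $1,202 − $1,030 = $172.
Bill 2, $293: deductible met; 50% of $293 = $146.50. Patient pays $146.50; OOP now $1,176.50. Insurer: $293 − $146.50 = $146.50.
Bill 3, $944: deductible met; 50% of $944 = $472. Patient owes $472 (running OOP $1,648.50). Plan pays $944 − $472 = $472.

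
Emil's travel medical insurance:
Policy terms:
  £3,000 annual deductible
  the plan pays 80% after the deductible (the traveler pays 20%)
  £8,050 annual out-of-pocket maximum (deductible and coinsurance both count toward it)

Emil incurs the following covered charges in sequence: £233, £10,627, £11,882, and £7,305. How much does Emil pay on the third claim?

Claim 1 — £233: all of it applies to the deductible. Cost to traveler: £233. OOP to date £233.
Claim 2 — £10,627: deductible takes £2,767, £7,860 remains; 20% of £7,860 = £1,572. Cost to traveler: £4,339. OOP to date £4,572.
Claim 3 — £11,882: deductible already satisfied, so traveler's share is 20% × £11,882 = £2,376.40. Traveler owes £2,376.40 (running OOP £6,948.40).

£2,376.40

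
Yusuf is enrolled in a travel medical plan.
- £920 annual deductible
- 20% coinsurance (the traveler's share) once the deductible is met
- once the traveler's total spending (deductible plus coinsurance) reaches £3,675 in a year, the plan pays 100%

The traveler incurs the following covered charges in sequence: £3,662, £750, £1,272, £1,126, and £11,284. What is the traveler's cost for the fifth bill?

£1,577

Claim 1 (£3,662): £920 to deductible, leaving £2,742; coinsurance £2,742 × 20% = £548.40. Traveler pays £1,468.40; OOP now £1,468.40.
Claim 2 (£750): deductible met; 20% of £750 = £150. Traveler owes £150 (running OOP £1,618.40).
Claim 3 (£1,272): 20% coinsurance on £1,272 = £254.40. Traveler owes £254.40 (running OOP £1,872.80).
Claim 4 (£1,126): deductible already satisfied, so traveler's share is 20% × £1,126 = £225.20. Traveler pays £225.20; OOP now £2,098.
Claim 5 (£11,284): deductible already satisfied, so traveler's share is 20% × £11,284 = £2,256.80. Adding that to £2,098 gives £4,354.80, past the £3,675 cap; traveler pays only £3,675 − £2,098 = £1,577.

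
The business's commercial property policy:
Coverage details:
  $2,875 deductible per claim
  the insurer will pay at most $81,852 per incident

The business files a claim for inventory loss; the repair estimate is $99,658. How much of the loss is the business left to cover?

Less the $2,875 deductible: $99,658 − $2,875 = $96,783.
Since $96,783 > $81,852, the payout is capped at $81,852.
The business bears the rest of the original loss: $99,658 − $81,852 = $17,806.

$17,806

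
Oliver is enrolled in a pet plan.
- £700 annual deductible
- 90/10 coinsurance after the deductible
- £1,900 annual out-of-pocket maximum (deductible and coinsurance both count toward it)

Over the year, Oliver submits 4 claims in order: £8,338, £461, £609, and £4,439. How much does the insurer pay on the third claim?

Claim 1 — £8,338: £700 finishes the deductible; £7,638 goes to coinsurance; coinsurance £7,638 × 10% = £763.80. Cost to owner: £1,463.80. OOP to date £1,463.80. Plan pays £8,338 − £1,463.80 = £6,874.20.
Claim 2 — £461: deductible met; 10% of £461 = £46.10. Owner owes £46.10 (running OOP £1,509.90). Insurer: £461 − £46.10 = £414.90.
Claim 3 — £609: deductible met; 10% of £609 = £60.90. Owner owes £60.90 (running OOP £1,570.80). Plan pays £609 − £60.90 = £548.10.

£548.10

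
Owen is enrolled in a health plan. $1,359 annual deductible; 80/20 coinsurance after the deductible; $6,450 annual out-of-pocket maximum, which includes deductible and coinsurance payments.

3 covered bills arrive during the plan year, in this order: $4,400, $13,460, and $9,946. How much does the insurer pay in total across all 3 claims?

$21,356

Claim 1 ($4,400): $1,359 finishes the deductible; $3,041 goes to coinsurance; patient's 20% is $608.20. Cost to patient: $1,967.20. OOP to date $1,967.20. Insurer: $4,400 − $1,967.20 = $2,432.80.
Claim 2 ($13,460): deductible already satisfied, so patient's share is 20% × $13,460 = $2,692. Patient pays $2,692; OOP now $4,659.20. Plan pays $13,460 − $2,692 = $10,768.
Claim 3 ($9,946): deductible already satisfied, so patient's share is 20% × $9,946 = $1,989.20. OOP would hit $6,648.40 > $6,450, so the cap limits the patient to $6,450 − $4,659.20 = $1,790.80. Plan pays $9,946 − $1,790.80 = $8,155.20.
Insurer total = bills − patient's total = $27,806 − $6,450 = $21,356.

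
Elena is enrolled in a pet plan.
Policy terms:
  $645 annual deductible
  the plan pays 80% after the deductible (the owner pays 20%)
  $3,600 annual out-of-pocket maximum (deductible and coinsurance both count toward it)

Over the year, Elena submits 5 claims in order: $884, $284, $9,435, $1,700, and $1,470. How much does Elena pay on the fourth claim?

Claim 1 ($884): $645 finishes the deductible; $239 goes to coinsurance; 20% of $239 = $47.80. Owner pays $692.80; OOP now $692.80.
Claim 2 ($284): deductible already satisfied, so owner's share is 20% × $284 = $56.80. Cost to owner: $56.80. OOP to date $749.60.
Claim 3 ($9,435): deductible already satisfied, so owner's share is 20% × $9,435 = $1,887. Cost to owner: $1,887. OOP to date $2,636.60.
Claim 4 ($1,700): deductible met; 20% of $1,700 = $340. Owner owes $340 (running OOP $2,976.60).

$340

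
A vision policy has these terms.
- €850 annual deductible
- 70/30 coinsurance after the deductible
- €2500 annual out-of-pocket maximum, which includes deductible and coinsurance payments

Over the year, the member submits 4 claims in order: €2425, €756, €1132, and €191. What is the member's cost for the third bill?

Bill 1, €2425: €850 to deductible, leaving €1575; member's 30% is €472.50. Member pays €1322.50; OOP now €1322.50.
Bill 2, €756: deductible met; 30% of €756 = €226.80. Cost to member: €226.80. OOP to date €1549.30.
Bill 3, €1132: deductible already satisfied, so member's share is 30% × €1132 = €339.60. Member pays €339.60; OOP now €1888.90.

€339.60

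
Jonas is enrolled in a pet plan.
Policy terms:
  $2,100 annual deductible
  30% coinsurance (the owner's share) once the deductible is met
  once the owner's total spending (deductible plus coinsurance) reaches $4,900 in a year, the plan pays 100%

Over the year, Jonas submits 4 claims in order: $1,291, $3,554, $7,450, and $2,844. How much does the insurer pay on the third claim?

$5,473.50

Claim 1 — $1,291: all of it applies to the deductible. Owner pays $1,291; OOP now $1,291. Insurer: $1,291 − $1,291 = $0.
Claim 2 — $3,554: deductible takes $809, $2,745 remains; owner's 30% is $823.50. Owner pays $1,632.50; OOP now $2,923.50. Insurer: $3,554 − $1,632.50 = $1,921.50.
Claim 3 — $7,450: 30% coinsurance on $7,450 = $2,235. That would push OOP to $5,158.50, over the $4,900 cap, so owner pays $4,900 − $2,923.50 = $1,976.50. Plan pays $7,450 − $1,976.50 = $5,473.50.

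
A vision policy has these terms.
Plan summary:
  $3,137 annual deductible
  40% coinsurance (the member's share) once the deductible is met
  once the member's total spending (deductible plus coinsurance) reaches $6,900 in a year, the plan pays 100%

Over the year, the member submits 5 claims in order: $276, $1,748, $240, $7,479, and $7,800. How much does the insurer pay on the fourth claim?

Claim 1 — $276: all of it applies to the deductible. Cost to member: $276. OOP to date $276. Insurer: $276 − $276 = $0.
Claim 2 — $1,748: all of it applies to the deductible. Cost to member: $1,748. OOP to date $2,024. Plan pays $1,748 − $1,748 = $0.
Claim 3 — $240: fully absorbed by the deductible. Member owes $240 (running OOP $2,264). Plan pays $240 − $240 = $0.
Claim 4 — $7,479: deductible takes $873, $6,606 remains; member's 40% is $2,642.40. Cost to member: $3,515.40. OOP to date $5,779.40. Plan pays $7,479 − $3,515.40 = $3,963.60.

$3,963.60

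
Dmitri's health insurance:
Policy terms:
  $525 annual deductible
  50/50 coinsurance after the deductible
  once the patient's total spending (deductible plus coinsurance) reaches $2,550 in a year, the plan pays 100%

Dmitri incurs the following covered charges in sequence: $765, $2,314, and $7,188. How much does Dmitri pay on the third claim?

Claim 1 ($765): $525 finishes the deductible; $240 goes to coinsurance; patient's 50% is $120. Patient owes $645 (running OOP $645).
Claim 2 ($2,314): deductible already satisfied, so patient's share is 50% × $2,314 = $1,157. Cost to patient: $1,157. OOP to date $1,802.
Claim 3 ($7,188): 50% coinsurance on $7,188 = $3,594. That would push OOP to $5,396, over the $2,550 cap, so patient pays $2,550 − $1,802 = $748.

$748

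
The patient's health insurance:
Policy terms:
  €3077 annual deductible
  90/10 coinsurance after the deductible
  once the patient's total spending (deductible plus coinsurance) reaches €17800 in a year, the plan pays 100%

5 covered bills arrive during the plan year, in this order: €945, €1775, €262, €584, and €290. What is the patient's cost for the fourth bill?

Claim 1 — €945: all of it applies to the deductible. Cost to patient: €945. OOP to date €945.
Claim 2 — €1775: all of it applies to the deductible. Patient owes €1775 (running OOP €2720).
Claim 3 — €262: all of it applies to the deductible. Cost to patient: €262. OOP to date €2982.
Claim 4 — €584: deductible takes €95, €489 remains; coinsurance €489 × 10% = €48.90. Patient owes €143.90 (running OOP €3125.90).

€143.90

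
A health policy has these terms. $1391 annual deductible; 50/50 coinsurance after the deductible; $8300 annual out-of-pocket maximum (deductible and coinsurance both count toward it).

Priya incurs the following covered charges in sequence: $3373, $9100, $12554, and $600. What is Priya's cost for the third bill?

#1 ($3373): deductible takes $1391, $1982 remains; coinsurance $1982 × 50% = $991. Patient owes $2382 (running OOP $2382).
#2 ($9100): deductible already satisfied, so patient's share is 50% × $9100 = $4550. Patient pays $4550; OOP now $6932.
#3 ($12554): 50% coinsurance on $12554 = $6277. That would push OOP to $13209, over the $8300 cap, so patient pays $8300 − $6932 = $1368.

$1368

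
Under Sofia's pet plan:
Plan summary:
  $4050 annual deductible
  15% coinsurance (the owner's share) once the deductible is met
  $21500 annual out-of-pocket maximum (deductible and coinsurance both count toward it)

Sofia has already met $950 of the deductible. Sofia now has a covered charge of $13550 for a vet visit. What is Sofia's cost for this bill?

$950 of the $4050 deductible is already met, leaving $3100.
The remaining $10450 (= $13550 − $3100) moves to coinsurance.
Coinsurance: $10450 × 15% = $1567.50.
That puts the owner's cost at $3100 + $1567.50 = $4667.50 before any cap.
Year-to-date out-of-pocket becomes $950 + $4667.50 = $5617.50, still under the $21500 maximum, so no cap applies.

$4667.50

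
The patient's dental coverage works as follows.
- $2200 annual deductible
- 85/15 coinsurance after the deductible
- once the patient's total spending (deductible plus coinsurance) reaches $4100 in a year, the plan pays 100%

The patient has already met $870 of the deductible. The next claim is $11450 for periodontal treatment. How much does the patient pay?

$870 of the $2200 deductible is already met, leaving $1330.
The remaining $10120 (= $11450 − $1330) moves to coinsurance.
15% of $10120 = $1518 falls to the patient.
That puts the patient's cost at $1330 + $1518 = $2848 before any cap.
Year-to-date out-of-pocket becomes $870 + $2848 = $3718, still under the $4100 maximum, so no cap applies.

$2848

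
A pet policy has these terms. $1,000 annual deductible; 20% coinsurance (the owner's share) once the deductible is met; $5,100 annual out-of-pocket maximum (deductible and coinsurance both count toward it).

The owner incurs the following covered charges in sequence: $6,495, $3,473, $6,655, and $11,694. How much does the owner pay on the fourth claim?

$975.40

Claim 1 ($6,495): deductible takes $1,000, $5,495 remains; owner's 20% is $1,099. Cost to owner: $2,099. OOP to date $2,099.
Claim 2 ($3,473): 20% coinsurance on $3,473 = $694.60. Cost to owner: $694.60. OOP to date $2,793.60.
Claim 3 ($6,655): deductible already satisfied, so owner's share is 20% × $6,655 = $1,331. Owner pays $1,331; OOP now $4,124.60.
Claim 4 ($11,694): deductible met; 20% of $11,694 = $2,338.80. OOP would hit $6,463.40 > $5,100, so the cap limits the owner to $5,100 − $4,124.60 = $975.40.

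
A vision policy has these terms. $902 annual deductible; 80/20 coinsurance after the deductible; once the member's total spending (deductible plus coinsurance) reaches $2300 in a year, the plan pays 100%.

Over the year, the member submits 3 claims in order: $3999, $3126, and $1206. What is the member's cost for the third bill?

#1 ($3999): $902 finishes the deductible; $3097 goes to coinsurance; 20% of $3097 = $619.40. Member owes $1521.40 (running OOP $1521.40).
#2 ($3126): deductible met; 20% of $3126 = $625.20. Member owes $625.20 (running OOP $2146.60).
#3 ($1206): deductible met; 20% of $1206 = $241.20. OOP would hit $2387.80 > $2300, so the cap limits the member to $2300 − $2146.60 = $153.40.

$153.40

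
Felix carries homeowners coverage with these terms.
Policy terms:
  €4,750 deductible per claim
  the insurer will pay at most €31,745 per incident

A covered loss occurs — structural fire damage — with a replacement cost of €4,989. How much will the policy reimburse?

€239

Less the €4,750 deductible: €4,989 − €4,750 = €239.
That's under the €31,745 cap, so the insurer reimburses the full €239.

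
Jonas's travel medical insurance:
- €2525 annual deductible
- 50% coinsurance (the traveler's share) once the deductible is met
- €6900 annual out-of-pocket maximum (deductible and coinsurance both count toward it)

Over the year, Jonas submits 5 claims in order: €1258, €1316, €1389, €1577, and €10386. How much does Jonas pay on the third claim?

€694.50

Claim 1 — €1258: fully absorbed by the deductible. Traveler pays €1258; OOP now €1258.
Claim 2 — €1316: €1267 to deductible, leaving €49; 50% of €49 = €24.50. Cost to traveler: €1291.50. OOP to date €2549.50.
Claim 3 — €1389: deductible already satisfied, so traveler's share is 50% × €1389 = €694.50. Cost to traveler: €694.50. OOP to date €3244.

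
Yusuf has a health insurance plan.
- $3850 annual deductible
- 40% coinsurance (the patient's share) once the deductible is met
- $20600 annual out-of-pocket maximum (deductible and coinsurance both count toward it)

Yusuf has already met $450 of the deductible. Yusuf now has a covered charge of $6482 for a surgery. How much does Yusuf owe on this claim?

$4632.80

Deductible still to meet: $3850 − $450 = $3400.
That leaves $6482 − $3400 = $3082 for coinsurance.
Coinsurance: $3082 × 40% = $1232.80.
So the patient owes $3400 + $1232.80 = $4632.80 before any cap.
Total out-of-pocket so far would be $450 + $4632.80 = $5082.80, below the $20600 cap — no reduction.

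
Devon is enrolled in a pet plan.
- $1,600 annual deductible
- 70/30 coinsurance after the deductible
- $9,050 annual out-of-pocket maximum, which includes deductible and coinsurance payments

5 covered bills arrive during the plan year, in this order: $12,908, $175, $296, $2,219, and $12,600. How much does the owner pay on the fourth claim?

$665.70

Claim 1 — $12,908: $1,600 to deductible, leaving $11,308; coinsurance $11,308 × 30% = $3,392.40. Owner pays $4,992.40; OOP now $4,992.40.
Claim 2 — $175: deductible met; 30% of $175 = $52.50. Cost to owner: $52.50. OOP to date $5,044.90.
Claim 3 — $296: deductible already satisfied, so owner's share is 30% × $296 = $88.80. Cost to owner: $88.80. OOP to date $5,133.70.
Claim 4 — $2,219: deductible met; 30% of $2,219 = $665.70. Cost to owner: $665.70. OOP to date $5,799.40.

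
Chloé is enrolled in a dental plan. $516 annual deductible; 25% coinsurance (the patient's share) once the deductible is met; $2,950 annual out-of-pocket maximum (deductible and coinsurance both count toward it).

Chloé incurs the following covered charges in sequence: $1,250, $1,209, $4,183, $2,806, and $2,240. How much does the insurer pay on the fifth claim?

Claim 1 ($1,250): deductible takes $516, $734 remains; coinsurance $734 × 25% = $183.50. Patient pays $699.50; OOP now $699.50. Plan pays $1,250 − $699.50 = $550.50.
Claim 2 ($1,209): deductible met; 25% of $1,209 = $302.25. Cost to patient: $302.25. OOP to date $1,001.75. Plan pays $1,209 − $302.25 = $906.75.
Claim 3 ($4,183): deductible met; 25% of $4,183 = $1,045.75. Patient owes $1,045.75 (running OOP $2,047.50). Insurer: $4,183 − $1,045.75 = $3,137.25.
Claim 4 ($2,806): deductible already satisfied, so patient's share is 25% × $2,806 = $701.50. Patient pays $701.50; OOP now $2,749. Plan pays $2,806 − $701.50 = $2,104.50.
Claim 5 ($2,240): deductible already satisfied, so patient's share is 25% × $2,240 = $560. That would push OOP to $3,309, over the $2,950 cap, so patient pays $2,950 − $2,749 = $201. Insurer: $2,240 − $201 = $2,039.

$2,039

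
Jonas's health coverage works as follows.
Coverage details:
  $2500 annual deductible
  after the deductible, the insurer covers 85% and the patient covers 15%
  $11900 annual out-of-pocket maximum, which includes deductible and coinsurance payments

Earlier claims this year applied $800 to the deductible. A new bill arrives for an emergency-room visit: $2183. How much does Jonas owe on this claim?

$1772.45

$800 of the $2500 deductible is already met, leaving $1700.
After the $1700 deductible portion, $2183 − $1700 = $483 is subject to coinsurance.
Coinsurance: $483 × 15% = $72.45.
So the patient owes $1700 + $72.45 = $1772.45 before any cap.
Cumulative spending $800 + $1772.45 = $2572.45 stays under the $11900 maximum.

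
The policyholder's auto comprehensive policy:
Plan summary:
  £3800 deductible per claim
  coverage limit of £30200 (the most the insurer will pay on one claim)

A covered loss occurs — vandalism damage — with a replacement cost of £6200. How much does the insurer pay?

Less the £3800 deductible: £6200 − £3800 = £2400.
£2400 ≤ £30200, so the limit doesn't bind; insurer pays £2400.

£2400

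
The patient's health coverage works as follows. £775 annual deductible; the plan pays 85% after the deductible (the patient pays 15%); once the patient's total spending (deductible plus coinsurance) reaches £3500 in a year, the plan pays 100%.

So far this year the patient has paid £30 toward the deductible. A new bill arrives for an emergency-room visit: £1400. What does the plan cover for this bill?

Remaining deductible: £775 − £30 = £745.
The remaining £655 (= £1400 − £745) moves to coinsurance.
Patient's 15% share of £655 is £98.25.
Patient responsibility before any cap: £745 + £98.25 = £843.25.
Cumulative spending £30 + £843.25 = £873.25 stays under the £3500 maximum.
The plan picks up £1400 − £843.25 = £556.75.

£556.75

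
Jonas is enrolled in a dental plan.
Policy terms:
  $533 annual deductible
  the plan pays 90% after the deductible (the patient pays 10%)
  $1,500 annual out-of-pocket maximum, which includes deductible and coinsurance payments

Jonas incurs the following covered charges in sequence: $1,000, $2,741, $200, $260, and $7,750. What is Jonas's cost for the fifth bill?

$600.20

Bill 1, $1,000: deductible takes $533, $467 remains; 10% of $467 = $46.70. Cost to patient: $579.70. OOP to date $579.70.
Bill 2, $2,741: deductible already satisfied, so patient's share is 10% × $2,741 = $274.10. Patient owes $274.10 (running OOP $853.80).
Bill 3, $200: 10% coinsurance on $200 = $20. Patient owes $20 (running OOP $873.80).
Bill 4, $260: deductible already satisfied, so patient's share is 10% × $260 = $26. Patient pays $26; OOP now $899.80.
Bill 5, $7,750: deductible already satisfied, so patient's share is 10% × $7,750 = $775. That would push OOP to $1,674.80, over the $1,500 cap, so patient pays $1,500 − $899.80 = $600.20.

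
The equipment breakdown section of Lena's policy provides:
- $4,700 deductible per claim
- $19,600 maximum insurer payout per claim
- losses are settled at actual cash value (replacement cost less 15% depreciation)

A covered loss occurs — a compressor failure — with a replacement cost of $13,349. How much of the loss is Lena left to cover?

At 15% depreciation, ACV = $13,349 − $2,002.35 = $11,346.65.
Less the $4,700 deductible: $11,346.65 − $4,700 = $6,646.65.
$6,646.65 ≤ $19,600, so the limit doesn't bind; insurer pays $6,646.65.
Business owner's share is the uncovered remainder: $13,349 − $6,646.65 = $6,702.35.

$6,702.35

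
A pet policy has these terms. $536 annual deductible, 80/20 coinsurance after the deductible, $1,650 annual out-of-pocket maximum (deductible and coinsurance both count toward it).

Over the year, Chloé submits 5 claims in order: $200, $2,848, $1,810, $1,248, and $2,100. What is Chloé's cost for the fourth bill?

#1 ($200): entire amount goes to the deductible. Owner pays $200; OOP now $200.
#2 ($2,848): deductible takes $336, $2,512 remains; owner's 20% is $502.40. Cost to owner: $838.40. OOP to date $1,038.40.
#3 ($1,810): 20% coinsurance on $1,810 = $362. Cost to owner: $362. OOP to date $1,400.40.
#4 ($1,248): deductible met; 20% of $1,248 = $249.60. Owner pays $249.60; OOP now $1,650.

$249.60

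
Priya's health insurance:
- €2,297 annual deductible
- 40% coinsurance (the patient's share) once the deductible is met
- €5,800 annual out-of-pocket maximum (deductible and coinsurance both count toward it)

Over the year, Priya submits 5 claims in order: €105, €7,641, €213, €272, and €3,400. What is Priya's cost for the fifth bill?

€1,129.40

Claim 1 (€105): all of it applies to the deductible. Patient owes €105 (running OOP €105).
Claim 2 (€7,641): €2,192 finishes the deductible; €5,449 goes to coinsurance; patient's 40% is €2,179.60. Patient pays €4,371.60; OOP now €4,476.60.
Claim 3 (€213): deductible already satisfied, so patient's share is 40% × €213 = €85.20. Patient pays €85.20; OOP now €4,561.80.
Claim 4 (€272): deductible already satisfied, so patient's share is 40% × €272 = €108.80. Patient owes €108.80 (running OOP €4,670.60).
Claim 5 (€3,400): 40% coinsurance on €3,400 = €1,360. OOP would hit €6,030.60 > €5,800, so the cap limits the patient to €5,800 − €4,670.60 = €1,129.40.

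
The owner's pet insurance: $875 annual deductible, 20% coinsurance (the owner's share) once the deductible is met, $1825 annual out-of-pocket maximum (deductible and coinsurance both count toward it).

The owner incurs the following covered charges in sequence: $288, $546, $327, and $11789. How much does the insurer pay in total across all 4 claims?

$11125

Claim 1 ($288): fully absorbed by the deductible. Owner pays $288; OOP now $288. Insurer: $288 − $288 = $0.
Claim 2 ($546): fully absorbed by the deductible. Owner pays $546; OOP now $834. Insurer: $546 − $546 = $0.
Claim 3 ($327): deductible takes $41, $286 remains; coinsurance $286 × 20% = $57.20. Owner pays $98.20; OOP now $932.20. Plan pays $327 − $98.20 = $228.80.
Claim 4 ($11789): 20% coinsurance on $11789 = $2357.80. OOP would hit $3290 > $1825, so the cap limits the owner to $1825 − $932.20 = $892.80. Plan pays $11789 − $892.80 = $10896.20.
Insurer total = bills − owner's total = $12950 − $1825 = $11125.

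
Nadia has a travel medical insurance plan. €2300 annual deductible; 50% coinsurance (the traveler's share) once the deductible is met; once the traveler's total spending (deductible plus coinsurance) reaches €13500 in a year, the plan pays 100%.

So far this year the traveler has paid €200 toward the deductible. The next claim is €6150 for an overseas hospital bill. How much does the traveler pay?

€4125

Remaining deductible: €2300 − €200 = €2100.
That leaves €6150 − €2100 = €4050 for coinsurance.
Traveler's 50% share of €4050 is €2025.
Traveler responsibility before any cap: €2100 + €2025 = €4125.
Total out-of-pocket so far would be €200 + €4125 = €4325, below the €13500 cap — no reduction.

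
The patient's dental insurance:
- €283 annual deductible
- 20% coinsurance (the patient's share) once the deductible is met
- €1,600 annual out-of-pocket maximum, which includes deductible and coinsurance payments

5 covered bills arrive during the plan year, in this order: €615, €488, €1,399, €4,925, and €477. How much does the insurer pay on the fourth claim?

Claim 1 — €615: deductible takes €283, €332 remains; patient's 20% is €66.40. Patient pays €349.40; OOP now €349.40. Plan pays €615 − €349.40 = €265.60.
Claim 2 — €488: deductible already satisfied, so patient's share is 20% × €488 = €97.60. Cost to patient: €97.60. OOP to date €447. Plan pays €488 − €97.60 = €390.40.
Claim 3 — €1,399: deductible met; 20% of €1,399 = €279.80. Patient owes €279.80 (running OOP €726.80). Insurer: €1,399 − €279.80 = €1,119.20.
Claim 4 — €4,925: deductible already satisfied, so patient's share is 20% × €4,925 = €985. OOP would hit €1,711.80 > €1,600, so the cap limits the patient to €1,600 − €726.80 = €873.20. Plan pays €4,925 − €873.20 = €4,051.80.

€4,051.80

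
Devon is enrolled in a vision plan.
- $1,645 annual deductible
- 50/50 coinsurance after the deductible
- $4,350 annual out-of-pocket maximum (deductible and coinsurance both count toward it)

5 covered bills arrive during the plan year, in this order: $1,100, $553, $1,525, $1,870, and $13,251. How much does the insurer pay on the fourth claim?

$935

Claim 1 — $1,100: all of it applies to the deductible. Member owes $1,100 (running OOP $1,100). Insurer: $1,100 − $1,100 = $0.
Claim 2 — $553: $545 to deductible, leaving $8; 50% of $8 = $4. Member owes $549 (running OOP $1,649). Plan pays $553 − $549 = $4.
Claim 3 — $1,525: 50% coinsurance on $1,525 = $762.50. Cost to member: $762.50. OOP to date $2,411.50. Insurer: $1,525 − $762.50 = $762.50.
Claim 4 — $1,870: 50% coinsurance on $1,870 = $935. Cost to member: $935. OOP to date $3,346.50. Plan pays $1,870 − $935 = $935.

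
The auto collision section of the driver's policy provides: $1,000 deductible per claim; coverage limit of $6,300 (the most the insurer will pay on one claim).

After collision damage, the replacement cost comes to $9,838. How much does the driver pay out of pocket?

Less the $1,000 deductible: $9,838 − $1,000 = $8,838.
Since $8,838 > $6,300, the payout is capped at $6,300.
Out of pocket: $9,838 − $6,300 = $3,538.

$3,538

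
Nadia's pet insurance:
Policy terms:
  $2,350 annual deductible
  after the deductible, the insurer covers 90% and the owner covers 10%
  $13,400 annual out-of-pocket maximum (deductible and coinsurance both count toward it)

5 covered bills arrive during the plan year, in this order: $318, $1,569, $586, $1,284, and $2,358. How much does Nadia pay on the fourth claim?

$128.40

#1 ($318): entire amount goes to the deductible. Owner pays $318; OOP now $318.
#2 ($1,569): entire amount goes to the deductible. Owner owes $1,569 (running OOP $1,887).
#3 ($586): $463 to deductible, leaving $123; 10% of $123 = $12.30. Cost to owner: $475.30. OOP to date $2,362.30.
#4 ($1,284): deductible met; 10% of $1,284 = $128.40. Cost to owner: $128.40. OOP to date $2,490.70.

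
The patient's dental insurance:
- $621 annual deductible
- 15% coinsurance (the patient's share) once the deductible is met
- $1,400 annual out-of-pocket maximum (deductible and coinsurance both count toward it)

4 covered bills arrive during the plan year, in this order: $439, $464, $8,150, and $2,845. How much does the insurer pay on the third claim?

$7,413.30

#1 ($439): entire amount goes to the deductible. Patient pays $439; OOP now $439. Plan pays $439 − $439 = $0.
#2 ($464): deductible takes $182, $282 remains; 15% of $282 = $42.30. Cost to patient: $224.30. OOP to date $663.30. Plan pays $464 − $224.30 = $239.70.
#3 ($8,150): deductible met; 15% of $8,150 = $1,222.50. OOP would hit $1,885.80 > $1,400, so the cap limits the patient to $1,400 − $663.30 = $736.70. Plan pays $8,150 − $736.70 = $7,413.30.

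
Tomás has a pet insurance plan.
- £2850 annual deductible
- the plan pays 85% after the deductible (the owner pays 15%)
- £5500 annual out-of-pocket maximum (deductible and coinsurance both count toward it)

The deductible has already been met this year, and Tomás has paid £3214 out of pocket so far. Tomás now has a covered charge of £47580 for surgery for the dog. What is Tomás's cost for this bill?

£2286

The deductible is already satisfied, so the full bill goes to coinsurance.
15% of £47580 = £7137 falls to the owner.
Year-to-date out-of-pocket would reach £3214 + £7137 = £10351, above the £5500 maximum, so the owner pays only £5500 − £3214 = £2286.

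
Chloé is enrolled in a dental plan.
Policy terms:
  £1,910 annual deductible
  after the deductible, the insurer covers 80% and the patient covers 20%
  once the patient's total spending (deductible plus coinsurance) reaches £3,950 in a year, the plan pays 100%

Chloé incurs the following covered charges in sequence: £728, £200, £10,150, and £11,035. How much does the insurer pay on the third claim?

Claim 1 (£728): fully absorbed by the deductible. Patient owes £728 (running OOP £728). Insurer: £728 − £728 = £0.
Claim 2 (£200): entire amount goes to the deductible. Cost to patient: £200. OOP to date £928. Insurer: £200 − £200 = £0.
Claim 3 (£10,150): deductible takes £982, £9,168 remains; coinsurance £9,168 × 20% = £1,833.60. Cost to patient: £2,815.60. OOP to date £3,743.60. Insurer: £10,150 − £2,815.60 = £7,334.40.

£7,334.40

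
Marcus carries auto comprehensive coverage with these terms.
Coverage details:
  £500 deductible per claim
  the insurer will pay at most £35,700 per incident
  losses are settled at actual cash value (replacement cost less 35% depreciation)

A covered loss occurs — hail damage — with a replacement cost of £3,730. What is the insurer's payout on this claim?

Actual cash value after 35% depreciation: £3,730 × 65% = £2,424.50.
Less the £500 deductible: £2,424.50 − £500 = £1,924.50.
£1,924.50 ≤ £35,700, so the limit doesn't bind; insurer pays £1,924.50.

£1,924.50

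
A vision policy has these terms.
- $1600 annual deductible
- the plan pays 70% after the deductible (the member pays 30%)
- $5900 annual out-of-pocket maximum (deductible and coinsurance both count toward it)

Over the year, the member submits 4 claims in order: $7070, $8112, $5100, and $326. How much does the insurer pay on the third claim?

Bill 1, $7070: $1600 to deductible, leaving $5470; coinsurance $5470 × 30% = $1641. Cost to member: $3241. OOP to date $3241. Plan pays $7070 − $3241 = $3829.
Bill 2, $8112: deductible already satisfied, so member's share is 30% × $8112 = $2433.60. Cost to member: $2433.60. OOP to date $5674.60. Plan pays $8112 − $2433.60 = $5678.40.
Bill 3, $5100: 30% coinsurance on $5100 = $1530. OOP would hit $7204.60 > $5900, so the cap limits the member to $5900 − $5674.60 = $225.40. Plan pays $5100 − $225.40 = $4874.60.

$4874.60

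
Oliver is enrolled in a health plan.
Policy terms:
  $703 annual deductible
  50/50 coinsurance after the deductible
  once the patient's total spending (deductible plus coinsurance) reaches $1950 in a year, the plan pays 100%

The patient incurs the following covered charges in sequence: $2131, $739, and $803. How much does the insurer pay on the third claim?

$639.50

Claim 1 ($2131): deductible takes $703, $1428 remains; coinsurance $1428 × 50% = $714. Patient owes $1417 (running OOP $1417). Plan pays $2131 − $1417 = $714.
Claim 2 ($739): deductible met; 50% of $739 = $369.50. Patient pays $369.50; OOP now $1786.50. Plan pays $739 − $369.50 = $369.50.
Claim 3 ($803): deductible met; 50% of $803 = $401.50. Adding that to $1786.50 gives $2188, past the $1950 cap; patient pays only $1950 − $1786.50 = $163.50. Insurer: $803 − $163.50 = $639.50.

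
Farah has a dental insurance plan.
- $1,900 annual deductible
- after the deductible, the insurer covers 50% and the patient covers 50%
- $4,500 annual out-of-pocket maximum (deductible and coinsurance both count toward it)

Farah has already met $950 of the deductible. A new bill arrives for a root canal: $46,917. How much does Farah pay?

$3,550

Deductible still to meet: $1,900 − $950 = $950.
After the $950 deductible portion, $46,917 − $950 = $45,967 is subject to coinsurance.
50% of $45,967 = $22,983.50 falls to the patient.
So the patient owes $950 + $22,983.50 = $23,933.50 before any cap.
Year-to-date out-of-pocket would reach $950 + $23,933.50 = $24,883.50, above the $4,500 maximum, so the patient pays only $4,500 − $950 = $3,550.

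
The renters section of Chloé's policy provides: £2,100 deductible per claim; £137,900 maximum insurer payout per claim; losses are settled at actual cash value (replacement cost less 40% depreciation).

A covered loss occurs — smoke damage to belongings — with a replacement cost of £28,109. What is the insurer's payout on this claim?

£14,765.40

Actual cash value after 40% depreciation: £28,109 × 60% = £16,865.40.
Less the £2,100 deductible: £16,865.40 − £2,100 = £14,765.40.
£14,765.40 is within the £137,900 limit, so the insurer pays £14,765.40.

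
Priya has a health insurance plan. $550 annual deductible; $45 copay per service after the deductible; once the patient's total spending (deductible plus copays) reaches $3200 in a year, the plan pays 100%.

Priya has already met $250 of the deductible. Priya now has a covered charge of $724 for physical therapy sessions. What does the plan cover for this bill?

$379

Remaining deductible: $550 − $250 = $300.
The remaining $424 (= $724 − $300) moves to the copay.
Copay on this service: $45.
That puts the patient's cost at $300 + $45 = $345 before any cap.
Year-to-date out-of-pocket becomes $250 + $345 = $595, still under the $3200 maximum, so no cap applies.
The insurer covers the remainder: $724 − $345 = $379.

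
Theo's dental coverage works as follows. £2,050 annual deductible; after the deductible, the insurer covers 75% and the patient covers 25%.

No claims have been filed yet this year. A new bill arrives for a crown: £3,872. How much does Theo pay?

£2,505.50

Nothing has been paid toward the £2,050 deductible, so the first £2,050 of this charge is applied there.
The remaining £1,822 (= £3,872 − £2,050) moves to coinsurance.
Patient's 25% share of £1,822 is £455.50.
That puts the patient's cost at £2,050 + £455.50 = £2,505.50.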